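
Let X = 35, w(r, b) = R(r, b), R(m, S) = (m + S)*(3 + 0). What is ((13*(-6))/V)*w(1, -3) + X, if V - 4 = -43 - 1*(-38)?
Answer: -433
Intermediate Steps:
R(m, S) = 3*S + 3*m (R(m, S) = (S + m)*3 = 3*S + 3*m)
w(r, b) = 3*b + 3*r
V = -1 (V = 4 + (-43 - 1*(-38)) = 4 + (-43 + 38) = 4 - 5 = -1)
((13*(-6))/V)*w(1, -3) + X = ((13*(-6))/(-1))*(3*(-3) + 3*1) + 35 = (-78*(-1))*(-9 + 3) + 35 = 78*(-6) + 35 = -468 + 35 = -433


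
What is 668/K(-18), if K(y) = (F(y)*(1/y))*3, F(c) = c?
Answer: 668/3 ≈ 222.67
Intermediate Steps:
K(y) = 3 (K(y) = (y*(1/y))*3 = (y/y)*3 = 1*3 = 3)
668/K(-18) = 668/3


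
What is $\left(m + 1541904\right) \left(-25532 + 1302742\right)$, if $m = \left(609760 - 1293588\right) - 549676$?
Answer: $393891564000$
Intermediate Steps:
$m = -1233504$ ($m = -683828 - 549676 = -1233504$)
$\left(m + 1541904\right) \left(-25532 + 1302742\right) = \left(-1233504 + 1541904\right) \left(-25532 + 1302742\right) = 308400 \cdot 1277210 = 393891564000$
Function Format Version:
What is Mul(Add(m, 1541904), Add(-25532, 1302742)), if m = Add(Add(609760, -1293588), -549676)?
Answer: 393891564000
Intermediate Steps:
m = -1233504 (m = Add(-683828, -549676) = -1233504)
Mul(Add(m, 1541904), Add(-25532, 1302742)) = Mul(Add(-1233504, 1541904), Add(-25532, 1302742)) = Mul(308400, 1277210) = 393891564000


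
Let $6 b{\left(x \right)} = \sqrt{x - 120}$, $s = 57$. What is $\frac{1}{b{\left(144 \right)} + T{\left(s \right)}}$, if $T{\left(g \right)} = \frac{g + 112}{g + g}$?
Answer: $\frac{19266}{19897} - \frac{4332 \sqrt{6}}{19897} \approx 0.43498$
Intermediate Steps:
$b{\left(x \right)} = \frac{\sqrt{-120 + x}}{6}$ ($b{\left(x \right)} = \frac{\sqrt{x - 120}}{6} = \frac{\sqrt{-120 + x}}{6}$)
$T{\left(g \right)} = \frac{112 + g}{2 g}$
$\frac{1}{b{\left(144 \right)} + T{\left(s \right)}} = \frac{1}{\frac{\sqrt{-120 + 144}}{6} + \frac{112 + 57}{2 \cdot 57}} = \frac{1}{\frac{\sqrt{24}}{6} + \frac{1}{2} \cdot \frac{1}{57} \cdot 169} = \frac{1}{\frac{2 \sqrt{6}}{6} + \frac{169}{114}} = \frac{1}{\frac{\sqrt{6}}{3} + \frac{169}{114}} = \frac{1}{\frac{169}{114} + \frac{\sqrt{6}}{3}}$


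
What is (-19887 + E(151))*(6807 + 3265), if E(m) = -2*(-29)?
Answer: -199717688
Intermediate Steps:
E(m) = 58
(-19887 + E(151))*(6807 + 3265) = (-19887 + 58)*(6807 + 3265) = -19829*10072 = -199717688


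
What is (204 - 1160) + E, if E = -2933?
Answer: -3889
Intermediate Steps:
(204 - 1160) + E = (204 - 1160) - 2933 = -956 - 2933 = -3889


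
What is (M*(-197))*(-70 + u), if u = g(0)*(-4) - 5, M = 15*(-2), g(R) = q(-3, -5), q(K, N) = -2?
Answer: -395970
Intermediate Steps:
g(R) = -2
M = -30
u = 3 (u = -2*(-4) - 5 = 8 - 5 = 3)
(M*(-197))*(-70 + u) = (-30*(-197))*(-70 + 3) = 5910*(-67) = -395970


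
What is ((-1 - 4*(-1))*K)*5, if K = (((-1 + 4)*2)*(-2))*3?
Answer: -540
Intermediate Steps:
K = -36 (K = ((3*2)*(-2))*3 = (6*(-2))*3 = -12*3 = -36)
((-1 - 4*(-1))*K)*5 = ((-1 - 4*(-1))*(-36))*5 = ((-1 + 4)*(-36))*5 = (3*(-36))*5 = -108*5 = -540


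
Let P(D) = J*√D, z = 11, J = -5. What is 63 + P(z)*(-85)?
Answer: 63 + 425*√11 ≈ 1472.6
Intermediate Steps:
P(D) = -5*√D
63 + P(z)*(-85) = 63 - 5*√11*(-85) = 63 + 425*√11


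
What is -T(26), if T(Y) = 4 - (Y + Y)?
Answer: 48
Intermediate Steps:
T(Y) = 4 - 2*Y
-T(26) = -(4 - 2*26) = -(4 - 52) = -1*(-48) = 48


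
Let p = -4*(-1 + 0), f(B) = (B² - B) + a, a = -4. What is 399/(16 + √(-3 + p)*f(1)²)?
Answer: 399/32 ≈ 12.469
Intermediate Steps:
f(B) = -4 + B² - B (f(B) = (B² - B) - 4 = -4 + B² - B)
p = 4 (p = -4*(-1) = 4)
399/(16 + √(-3 + p)*f(1)²) = 399/(16 + √(-3 + 4)*(-4 + 1² - 1*1)²) = 399/(16 + √1*(-4 + 1 - 1)²) = 399/(16 + 1*(-4)²) = 399/(16 + 1*16) = 399/(16 + 16) = 399/32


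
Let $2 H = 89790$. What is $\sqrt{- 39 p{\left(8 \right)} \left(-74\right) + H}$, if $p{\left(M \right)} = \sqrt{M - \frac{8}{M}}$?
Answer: $\sqrt{44895 + 2886 \sqrt{7}} \approx 229.2$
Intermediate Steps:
$H = 44895$ ($H = \frac{1}{2} \cdot 89790 = 44895$)
$\sqrt{- 39 p{\left(8 \right)} \left(-74\right) + H} = \sqrt{- 39 \sqrt{8 - \frac{8}{8}} \left(-74\right) + 44895} = \sqrt{- 39 \sqrt{8 - 1} \left(-74\right) + 44895} = \sqrt{- 39 \sqrt{7} \left(-74\right) + 44895} = \sqrt{2886 \sqrt{7} + 44895} = \sqrt{44895 + 2886 \sqrt{7}}$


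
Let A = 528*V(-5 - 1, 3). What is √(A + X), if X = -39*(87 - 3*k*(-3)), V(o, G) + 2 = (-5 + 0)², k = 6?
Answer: √6645 ≈ 81.517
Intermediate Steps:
V(o, G) = 23 (V(o, G) = -2 + (-5 + 0)² = -2 + (-5)² = -2 + 25 = 23)
X = -5499 (X = -39*(87 - 3*6*(-3)) = -39*(87 - 18*(-3)) = -39*(87 + 54) = -39*141 = -5499)
A = 12144 (A = 528*23 = 12144)
√(A + X) = √(12144 - 5499) = √6645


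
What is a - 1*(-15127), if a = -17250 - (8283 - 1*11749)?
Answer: 1343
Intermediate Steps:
a = -13784 (a = -17250 - (8283 - 11749) = -17250 - 1*(-3466) = -17250 + 3466 = -13784)
a - 1*(-15127) = -13784 - 1*(-15127) = -13784 + 15127 = 1343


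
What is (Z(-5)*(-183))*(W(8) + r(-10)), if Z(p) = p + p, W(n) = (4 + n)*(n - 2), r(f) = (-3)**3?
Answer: 82350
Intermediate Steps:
r(f) = -27
W(n) = (-2 + n)*(4 + n) (W(n) = (4 + n)*(-2 + n) = (-2 + n)*(4 + n))
Z(p) = 2*p
(Z(-5)*(-183))*(W(8) + r(-10)) = ((2*(-5))*(-183))*((-8 + 8**2 + 2*8) - 27) = (-10*(-183))*((-8 + 64 + 16) - 27) = 1830*(72 - 27) = 1830*45 = 82350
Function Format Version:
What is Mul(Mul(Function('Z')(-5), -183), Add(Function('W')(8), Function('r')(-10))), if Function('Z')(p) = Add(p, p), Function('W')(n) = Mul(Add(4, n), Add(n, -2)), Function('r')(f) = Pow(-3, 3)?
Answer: 82350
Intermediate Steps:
Function('r')(f) = -27
Function('W')(n) = Mul(Add(-2, n), Add(4, n)) (Function('W')(n) = Mul(Add(4, n), Add(-2, n)) = Mul(Add(-2, n), Add(4, n)))
Function('Z')(p) = Mul(2, p)
Mul(Mul(Function('Z')(-5), -183), Add(Function('W')(8), Function('r')(-10))) = Mul(Mul(Mul(2, -5), -183), Add(Add(-8, Pow(8, 2), Mul(2, 8)), -27)) = Mul(Mul(-10, -183), Add(Add(-8, 64, 16), -27)) = Mul(1830, Add(72, -27)) = Mul(1830, 45) = 82350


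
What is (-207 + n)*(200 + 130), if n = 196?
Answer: -3630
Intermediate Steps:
(-207 + n)*(200 + 130) = (-207 + 196)*(200 + 130) = -11*330 = -3630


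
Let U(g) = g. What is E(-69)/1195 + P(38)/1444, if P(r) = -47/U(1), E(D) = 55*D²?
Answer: 75612491/345116 ≈ 219.09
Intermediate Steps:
P(r) = -47 (P(r) = -47/1 = -47*1 = -47)
E(-69)/1195 + P(38)/1444 = (55*(-69)²)/1195 - 47/1444 = (55*4761)*(1/1195) - 47*1/1444 = 261855*(1/1195) - 47/1444 = 52371/239 - 47/1444 = 75612491/345116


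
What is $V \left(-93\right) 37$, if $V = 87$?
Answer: $-299367$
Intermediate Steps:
$V \left(-93\right) 37 = 87 \left(-93\right) 37 = \left(-8091\right) 37 = -299367$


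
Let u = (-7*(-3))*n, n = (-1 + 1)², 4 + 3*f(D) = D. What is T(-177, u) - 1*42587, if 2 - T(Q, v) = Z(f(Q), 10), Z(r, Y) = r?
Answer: -127574/3 ≈ -42525.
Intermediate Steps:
f(D) = -4/3 + D/3
n = 0 (n = 0² = 0)
u = 0 (u = -7*(-3)*0 = 21*0 = 0)
T(Q, v) = 10/3 - Q/3 (T(Q, v) = 2 - (-4/3 + Q/3) = 2 + (4/3 - Q/3) = 10/3 - Q/3)
T(-177, u) - 1*42587 = (10/3 - ⅓*(-177)) - 1*42587 = (10/3 + 59) - 42587 = 187/3 - 42587 = -127574/3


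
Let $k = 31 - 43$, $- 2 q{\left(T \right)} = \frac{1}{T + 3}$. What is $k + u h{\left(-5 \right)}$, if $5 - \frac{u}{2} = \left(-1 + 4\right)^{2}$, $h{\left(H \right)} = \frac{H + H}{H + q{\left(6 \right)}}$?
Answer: $- \frac{2532}{91} \approx -27.824$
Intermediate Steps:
$q{\left(T \right)} = - \frac{1}{2 \left(3 + T\right)}$ ($q{\left(T \right)} = - \frac{1}{2 \left(T + 3\right)} = - \frac{1}{2 \left(3 + T\right)}$)
$h{\left(H \right)} = \frac{2 H}{- \frac{1}{18} + H}$ ($h{\left(H \right)} = \frac{H + H}{H - \frac{1}{6 + 2 \cdot 6}} = \frac{2 H}{H - \frac{1}{6 + 12}} = \frac{2 H}{H - \frac{1}{18}} = \frac{2 H}{- \frac{1}{18} + H}$)
$k = -12$
$u = -8$ ($u = 10 - 2 \left(-1 + 4\right)^{2} = 10 - 2 \cdot 3^{2} = 10 - 18 = -8$)
$k + u h{\left(-5 \right)} = -12 - 8 \cdot 36 \left(-5\right) \frac{1}{-1 + 18 \left(-5\right)} = -12 - 8 \cdot 36 \left(-5\right) \frac{1}{-1 - 90} = -12 - 8 \cdot 36 \left(-5\right) \frac{1}{-91} = -12 - 8 \cdot 36 \left(-5\right) \left(- \frac{1}{91}\right) = -12 - \frac{1440}{91} = - \frac{2532}{91}$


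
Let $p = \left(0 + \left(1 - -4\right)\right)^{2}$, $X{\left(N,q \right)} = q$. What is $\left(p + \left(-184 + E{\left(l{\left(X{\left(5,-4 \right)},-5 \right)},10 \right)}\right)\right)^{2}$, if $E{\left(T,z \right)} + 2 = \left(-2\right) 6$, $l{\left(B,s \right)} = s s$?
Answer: $29929$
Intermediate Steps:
$l{\left(B,s \right)} = s^{2}$
$E{\left(T,z \right)} = -14$ ($E{\left(T,z \right)} = -2 - 12 = -14$)
$p = 25$ ($p = \left(0 + \left(1 + 4\right)\right)^{2} = \left(0 + 5\right)^{2} = 5^{2} = 25$)
$\left(p + \left(-184 + E{\left(l{\left(X{\left(5,-4 \right)},-5 \right)},10 \right)}\right)\right)^{2} = \left(25 - 198\right)^{2} = \left(-173\right)^{2} = 29929$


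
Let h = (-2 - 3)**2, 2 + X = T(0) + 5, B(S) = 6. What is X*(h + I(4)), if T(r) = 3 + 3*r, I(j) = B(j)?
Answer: 186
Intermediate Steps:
I(j) = 6
X = 6 (X = -2 + ((3 + 3*0) + 5) = -2 + ((3 + 0) + 5) = -2 + (3 + 5) = -2 + 8 = 6)
h = 25 (h = (-5)**2 = 25)
X*(h + I(4)) = 6*(25 + 6) = 6*31 = 186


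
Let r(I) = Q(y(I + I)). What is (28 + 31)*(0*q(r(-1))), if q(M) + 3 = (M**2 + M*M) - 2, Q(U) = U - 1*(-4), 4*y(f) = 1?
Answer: 0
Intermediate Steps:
y(f) = 1/4 (y(f) = (1/4)*1 = 1/4)
Q(U) = 4 + U (Q(U) = U + 4 = 4 + U)
r(I) = 17/4 (r(I) = 4 + 1/4 = 17/4)
q(M) = -5 + 2*M**2 (q(M) = -3 + ((M**2 + M*M) - 2) = -3 + ((M**2 + M**2) - 2) = -3 + (2*M**2 - 2) = -3 + (-2 + 2*M**2) = -5 + 2*M**2)
(28 + 31)*(0*q(r(-1))) = (28 + 31)*(0*(-5 + 2*(17/4)**2)) = 59*(0*(-5 + 2*(289/16))) = 59*(0*(-5 + 289/8)) = 59*(0*(249/8)) = 59*0 = 0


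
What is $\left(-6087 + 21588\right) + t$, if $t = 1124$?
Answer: $16625$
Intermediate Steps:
$\left(-6087 + 21588\right) + t = \left(-6087 + 21588\right) + 1124 = 15501 + 1124 = 16625$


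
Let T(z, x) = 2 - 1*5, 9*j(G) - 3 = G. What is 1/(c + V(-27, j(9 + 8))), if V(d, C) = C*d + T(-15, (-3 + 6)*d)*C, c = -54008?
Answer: -3/162224 ≈ -1.8493e-5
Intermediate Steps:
j(G) = ⅓ + G/9
T(z, x) = -3 (T(z, x) = 2 - 5 = -3)
V(d, C) = -3*C + C*d (V(d, C) = C*d - 3*C = -3*C + C*d)
1/(c + V(-27, j(9 + 8))) = 1/(-54008 + (⅓ + (9 + 8)/9)*(-3 - 27)) = 1/(-54008 + (⅓ + (⅑)*17)*(-30)) = 1/(-54008 + (⅓ + 17/9)*(-30)) = 1/(-54008 + (20/9)*(-30)) = 1/(-54008 - 200/3) = 1/(-162224/3) = -3/162224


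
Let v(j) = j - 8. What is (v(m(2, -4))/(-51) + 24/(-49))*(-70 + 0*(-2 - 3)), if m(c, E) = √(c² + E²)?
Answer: 8320/357 + 140*√5/51 ≈ 29.444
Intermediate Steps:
m(c, E) = √(E² + c²)
v(j) = -8 + j
(v(m(2, -4))/(-51) + 24/(-49))*(-70 + 0*(-2 - 3)) = ((-8 + √((-4)² + 2²))/(-51) + 24/(-49))*(-70 + 0*(-2 - 3)) = ((-8 + √(16 + 4))*(-1/51) + 24*(-1/49))*(-70 + 0*(-5)) = ((-8 + √20)*(-1/51) - 24/49)*(-70 + 0) = ((-8 + 2*√5)*(-1/51) - 24/49)*(-70) = ((8/51 - 2*√5/51) - 24/49)*(-70) = (-832/2499 - 2*√5/51)*(-70) = 8320/357 + 140*√5/51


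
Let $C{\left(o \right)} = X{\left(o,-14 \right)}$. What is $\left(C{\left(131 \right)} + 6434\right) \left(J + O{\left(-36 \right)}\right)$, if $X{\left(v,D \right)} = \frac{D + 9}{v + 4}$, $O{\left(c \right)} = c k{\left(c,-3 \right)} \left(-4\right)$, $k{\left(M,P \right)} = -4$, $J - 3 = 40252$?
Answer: $\frac{6892916843}{27} \approx 2.5529 \cdot 10^{8}$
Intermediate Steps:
$J = 40255$ ($J = 3 + 40252 = 40255$)
$O{\left(c \right)} = 16 c$ ($O{\left(c \right)} = c \left(-4\right) \left(-4\right) = - 4 c \left(-4\right) = 16 c$)
$X{\left(v,D \right)} = \frac{9 + D}{4 + v}$
$C{\left(o \right)} = - \frac{5}{4 + o}$ ($C{\left(o \right)} = \frac{9 - 14}{4 + o} = \frac{1}{4 + o} \left(-5\right) = - \frac{5}{4 + o}$)
$\left(C{\left(131 \right)} + 6434\right) \left(J + O{\left(-36 \right)}\right) = \left(- \frac{5}{4 + 131} + 6434\right) \left(40255 + 16 \left(-36\right)\right) = \left(- \frac{5}{135} + 6434\right) \left(40255 - 576\right) = \left(\left(-5\right) \frac{1}{135} + 6434\right) 39679 = \left(- \frac{1}{27} + 6434\right) 39679 = \frac{173717}{27} \cdot 39679 = \frac{6892916843}{27}$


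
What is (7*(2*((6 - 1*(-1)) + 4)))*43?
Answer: 6622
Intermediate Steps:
(7*(2*((6 - 1*(-1)) + 4)))*43 = (7*(2*((6 + 1) + 4)))*43 = (7*(2*(7 + 4)))*43 = (7*(2*11))*43 = (7*22)*43 = 154*43 = 6622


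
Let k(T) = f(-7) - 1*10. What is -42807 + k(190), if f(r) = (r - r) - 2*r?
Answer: -42803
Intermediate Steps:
f(r) = -2*r (f(r) = 0 - 2*r = -2*r)
k(T) = 4 (k(T) = -2*(-7) - 1*10 = 14 - 10 = 4)
-42807 + k(190) = -42807 + 4 = -42803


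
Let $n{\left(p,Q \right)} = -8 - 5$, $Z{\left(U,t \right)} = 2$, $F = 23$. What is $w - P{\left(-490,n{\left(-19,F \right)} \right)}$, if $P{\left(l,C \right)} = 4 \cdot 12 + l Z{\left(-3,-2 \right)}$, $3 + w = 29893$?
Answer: $30822$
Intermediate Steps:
$w = 29890$ ($w = -3 + 29893 = 29890$)
$n{\left(p,Q \right)} = -13$
$P{\left(l,C \right)} = 48 + 2 l$ ($P{\left(l,C \right)} = 4 \cdot 12 + l 2 = 48 + 2 l$)
$w - P{\left(-490,n{\left(-19,F \right)} \right)} = 29890 - \left(48 + 2 \left(-490\right)\right) = 29890 - \left(48 - 980\right) = 29890 - -932 = 29890 + 932 = 30822$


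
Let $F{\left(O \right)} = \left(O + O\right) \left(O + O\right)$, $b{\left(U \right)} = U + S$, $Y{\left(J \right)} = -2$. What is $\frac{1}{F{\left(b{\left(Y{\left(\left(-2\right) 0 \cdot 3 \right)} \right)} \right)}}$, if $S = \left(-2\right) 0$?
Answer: $\frac{1}{16} \approx 0.0625$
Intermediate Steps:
$S = 0$
$b{\left(U \right)} = U$ ($b{\left(U \right)} = U + 0 = U$)
$F{\left(O \right)} = 4 O^{2}$ ($F{\left(O \right)} = 2 O 2 O = 4 O^{2}$)
$\frac{1}{F{\left(b{\left(Y{\left(\left(-2\right) 0 \cdot 3 \right)} \right)} \right)}} = \frac{1}{4 \left(-2\right)^{2}} = \frac{1}{4 \cdot 4} = \frac{1}{16}$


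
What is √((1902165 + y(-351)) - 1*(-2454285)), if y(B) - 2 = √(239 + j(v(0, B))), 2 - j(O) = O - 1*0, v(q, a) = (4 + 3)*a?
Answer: √(4356452 + √2698) ≈ 2087.2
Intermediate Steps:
v(q, a) = 7*a
j(O) = 2 - O (j(O) = 2 - (O - 1*0) = 2 - (O + 0) = 2 - O)
y(B) = 2 + √(241 - 7*B) (y(B) = 2 + √(239 + (2 - 7*B)) = 2 + √(241 - 7*B))
√((1902165 + y(-351)) - 1*(-2454285)) = √((1902165 + (2 + √(241 - 7*(-351)))) - 1*(-2454285)) = √((1902165 + (2 + √(241 + 2457))) + 2454285) = √((1902165 + (2 + √2698)) + 2454285) = √((1902167 + √2698) + 2454285) = √(4356452 + √2698)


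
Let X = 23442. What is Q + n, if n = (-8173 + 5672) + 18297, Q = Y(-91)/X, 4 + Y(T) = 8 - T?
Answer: 370289927/23442 ≈ 15796.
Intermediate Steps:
Y(T) = 4 - T (Y(T) = -4 + (8 - T) = 4 - T)
Q = 95/23442 (Q = (4 - 1*(-91))/23442 = (4 + 91)*(1/23442) = 95*(1/23442) = 95/23442 ≈ 0.0040526)
n = 15796 (n = -2501 + 18297 = 15796)
Q + n = 95/23442 + 15796 = 370289927/23442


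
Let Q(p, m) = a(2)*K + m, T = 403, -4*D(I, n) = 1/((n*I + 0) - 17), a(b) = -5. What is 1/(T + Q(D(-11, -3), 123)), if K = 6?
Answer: 1/496 ≈ 0.0020161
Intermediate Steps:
D(I, n) = -1/(4*(-17 + I*n)) (D(I, n) = -1/(4*((n*I + 0) - 17)) = -1/(4*((I*n + 0) - 17)) = -1/(4*(I*n - 17)) = -1/(4*(-17 + I*n)))
Q(p, m) = -30 + m (Q(p, m) = -5*6 + m = -30 + m)
1/(T + Q(D(-11, -3), 123)) = 1/(403 + (-30 + 123)) = 1/(403 + 93) = 1/496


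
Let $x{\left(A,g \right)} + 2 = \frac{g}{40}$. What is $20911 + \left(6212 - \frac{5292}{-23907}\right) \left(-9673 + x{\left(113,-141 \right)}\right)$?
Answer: $- \frac{2394852993214}{39845} \approx -6.0104 \cdot 10^{7}$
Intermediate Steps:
$x{\left(A,g \right)} = -2 + \frac{g}{40}$
$20911 + \left(6212 - \frac{5292}{-23907}\right) \left(-9673 + x{\left(113,-141 \right)}\right) = 20911 + \left(6212 - \frac{5292}{-23907}\right) \left(-9673 + \left(-2 + \frac{1}{40} \left(-141\right)\right)\right) = 20911 + \left(6212 - - \frac{1764}{7969}\right) \left(-9673 - \frac{221}{40}\right) = 20911 + \left(6212 + \frac{1764}{7969}\right) \left(-9673 - \frac{221}{40}\right) = 20911 + \frac{49505192}{7969} \left(- \frac{387141}{40}\right) = 20911 - \frac{2395686192009}{39845} = - \frac{2394852993214}{39845}$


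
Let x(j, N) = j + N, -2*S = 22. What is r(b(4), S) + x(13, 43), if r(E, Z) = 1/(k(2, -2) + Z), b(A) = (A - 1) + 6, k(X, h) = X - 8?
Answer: 951/17 ≈ 55.941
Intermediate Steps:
k(X, h) = -8 + X
S = -11 (S = -½*22 = -11)
x(j, N) = N + j
b(A) = 5 + A (b(A) = (-1 + A) + 6 = 5 + A)
r(E, Z) = 1/(-6 + Z) (r(E, Z) = 1/((-8 + 2) + Z) = 1/(-6 + Z))
r(b(4), S) + x(13, 43) = 1/(-6 - 11) + (43 + 13) = 1/(-17) + 56 = -1/17 + 56 = 951/17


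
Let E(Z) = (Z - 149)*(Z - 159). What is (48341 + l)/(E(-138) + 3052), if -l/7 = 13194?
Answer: -44017/88291 ≈ -0.49854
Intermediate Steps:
l = -92358 (l = -7*13194 = -92358)
E(Z) = (-159 + Z)*(-149 + Z) (E(Z) = (-149 + Z)*(-159 + Z) = (-159 + Z)*(-149 + Z))
(48341 + l)/(E(-138) + 3052) = (48341 - 92358)/((23691 + (-138)² - 308*(-138)) + 3052) = -44017/((23691 + 19044 + 42504) + 3052) = -44017/(85239 + 3052) = -44017/88291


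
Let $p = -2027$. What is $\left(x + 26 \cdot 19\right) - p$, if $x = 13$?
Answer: $2534$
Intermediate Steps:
$\left(x + 26 \cdot 19\right) - p = \left(13 + 26 \cdot 19\right) - -2027 = \left(13 + 494\right) + 2027 = 507 + 2027 = 2534$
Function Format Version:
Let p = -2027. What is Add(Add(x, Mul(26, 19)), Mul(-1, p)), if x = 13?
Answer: 2534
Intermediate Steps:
Add(Add(x, Mul(26, 19)), Mul(-1, p)) = Add(Add(13, Mul(26, 19)), Mul(-1, -2027)) = Add(Add(13, 494), 2027) = Add(507, 2027) = 2534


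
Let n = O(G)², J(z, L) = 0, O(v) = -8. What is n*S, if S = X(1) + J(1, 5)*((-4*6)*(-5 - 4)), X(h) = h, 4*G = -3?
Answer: 64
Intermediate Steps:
G = -¾ (G = (¼)*(-3) = -¾ ≈ -0.75000)
n = 64 (n = (-8)² = 64)
S = 1 (S = 1 + 0*((-4*6)*(-5 - 4)) = 1 + 0*(-24*(-9)) = 1 + 0*216 = 1 + 0 = 1)
n*S = 64*1 = 64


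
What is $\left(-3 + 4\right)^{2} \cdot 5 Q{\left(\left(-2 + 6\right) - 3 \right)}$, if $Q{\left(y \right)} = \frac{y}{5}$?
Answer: $1$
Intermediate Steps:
$Q{\left(y \right)} = \frac{y}{5}$ ($Q{\left(y \right)} = y \frac{1}{5} = \frac{y}{5}$)
$\left(-3 + 4\right)^{2} \cdot 5 Q{\left(\left(-2 + 6\right) - 3 \right)} = \left(-3 + 4\right)^{2} \cdot 5 \frac{\left(-2 + 6\right) - 3}{5} = 1^{2} \cdot 5 \frac{4 - 3}{5} = 1 \cdot 5 \cdot \frac{1}{5} \cdot 1 = 5 \cdot \frac{1}{5} = 1$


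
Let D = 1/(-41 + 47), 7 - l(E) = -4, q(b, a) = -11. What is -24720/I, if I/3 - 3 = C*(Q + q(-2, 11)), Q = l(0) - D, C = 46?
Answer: 12360/7 ≈ 1765.7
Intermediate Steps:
l(E) = 11 (l(E) = 7 - 1*(-4) = 7 + 4 = 11)
D = ⅙ (D = 1/6 = ⅙ ≈ 0.16667)
Q = 65/6 (Q = 11 - 1*⅙ = 11 - ⅙ = 65/6 ≈ 10.833)
I = -14 (I = 9 + 3*(46*(65/6 - 11)) = 9 + 3*(46*(-⅙)) = 9 + 3*(-23/3) = 9 - 23 = -14)
-24720/I = -24720/(-14) = -24720*(-1/14) = 12360/7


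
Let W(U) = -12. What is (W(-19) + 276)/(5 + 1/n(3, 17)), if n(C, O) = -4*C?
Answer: 3168/59 ≈ 53.695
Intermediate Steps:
(W(-19) + 276)/(5 + 1/n(3, 17)) = (-12 + 276)/(5 + 1/(-4*3)) = 264/(5 + 1/(-12)) = 264/(5 - 1/12) = 264/(59/12) = 264*(12/59) = 3168/59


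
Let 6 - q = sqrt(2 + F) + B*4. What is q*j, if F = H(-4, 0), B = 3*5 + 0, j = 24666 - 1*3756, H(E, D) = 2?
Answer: -1170960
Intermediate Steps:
j = 20910 (j = 24666 - 3756 = 20910)
B = 15 (B = 15 + 0 = 15)
F = 2
q = -56 (q = 6 - (sqrt(2 + 2) + 15*4) = 6 - (sqrt(4) + 60) = 6 - (2 + 60) = 6 - 1*62 = 6 - 62 = -56)
q*j = -56*20910 = -1170960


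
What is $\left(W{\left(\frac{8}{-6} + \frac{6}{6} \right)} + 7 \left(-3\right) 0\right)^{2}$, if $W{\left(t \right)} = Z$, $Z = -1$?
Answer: $1$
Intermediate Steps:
$W{\left(t \right)} = -1$
$\left(W{\left(\frac{8}{-6} + \frac{6}{6} \right)} + 7 \left(-3\right) 0\right)^{2} = \left(-1 + 7 \left(-3\right) 0\right)^{2} = \left(-1 - 0\right)^{2} = \left(-1 + 0\right)^{2} = \left(-1\right)^{2} = 1$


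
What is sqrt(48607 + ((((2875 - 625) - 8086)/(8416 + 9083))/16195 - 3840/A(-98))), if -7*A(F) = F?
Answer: sqrt(190206621647424581103555)/1983774135 ≈ 219.85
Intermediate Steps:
A(F) = -F/7
sqrt(48607 + ((((2875 - 625) - 8086)/(8416 + 9083))/16195 - 3840/A(-98))) = sqrt(48607 + ((((2875 - 625) - 8086)/(8416 + 9083))/16195 - 3840/((-1/7*(-98))))) = sqrt(48607 + (((2250 - 8086)/17499)*(1/16195) - 3840/14)) = sqrt(48607 + (-5836*1/17499*(1/16195) - 3840*1/14)) = sqrt(48607 + (-5836/17499*1/16195 - 1920/7)) = sqrt(48607 + (-5836/283396305 - 1920/7)) = sqrt(48607 - 544120946452/1983774135) = sqrt(95881188433493/1983774135) = sqrt(190206621647424581103555)/1983774135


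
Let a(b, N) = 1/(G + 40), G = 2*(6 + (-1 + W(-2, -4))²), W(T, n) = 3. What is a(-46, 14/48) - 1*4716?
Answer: -282959/60 ≈ -4716.0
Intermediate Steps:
G = 20 (G = 2*(6 + (-1 + 3)²) = 2*(6 + 2²) = 2*(6 + 4) = 2*10 = 20)
a(b, N) = 1/60 (a(b, N) = 1/(20 + 40) = 1/60)
a(-46, 14/48) - 1*4716 = 1/60 - 1*4716 = 1/60 - 4716 = -282959/60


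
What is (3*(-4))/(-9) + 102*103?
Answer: 31522/3 ≈ 10507.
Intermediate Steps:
(3*(-4))/(-9) + 102*103 = -12*(-⅑) + 10506 = 4/3 + 10506 = 31522/3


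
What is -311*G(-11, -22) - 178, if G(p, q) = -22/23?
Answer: 2748/23 ≈ 119.48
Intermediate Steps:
G(p, q) = -22/23 (G(p, q) = -22*1/23 = -22/23)
-311*G(-11, -22) - 178 = -311*(-22/23) - 178 = 6842/23 - 178 = 2748/23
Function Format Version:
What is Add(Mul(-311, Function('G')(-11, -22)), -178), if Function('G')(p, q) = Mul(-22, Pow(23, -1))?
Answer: Rational(2748, 23) ≈ 119.48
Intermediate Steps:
Function('G')(p, q) = Rational(-22, 23) (Function('G')(p, q) = Mul(-22, Rational(1, 23)) = Rational(-22, 23))
Add(Mul(-311, Function('G')(-11, -22)), -178) = Add(Mul(-311, Rational(-22, 23)), -178) = Add(Rational(6842, 23), -178) = Rational(2748, 23)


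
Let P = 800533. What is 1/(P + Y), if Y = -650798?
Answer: 1/149735 ≈ 6.6785e-6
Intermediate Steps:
1/(P + Y) = 1/(800533 - 650798) = 1/149735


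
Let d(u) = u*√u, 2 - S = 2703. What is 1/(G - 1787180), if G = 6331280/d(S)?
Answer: -1760808202227259/3146881204860768061540 - 213759841*I*√2701/786720301215192015385 ≈ -5.5954e-7 - 1.4121e-11*I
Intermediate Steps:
S = -2701 (S = 2 - 1*2703 = 2 - 2703 = -2701)
d(u) = u^(3/2)
G = 6331280*I*√2701/7295401 (G = 6331280/((-2701)^(3/2)) = 6331280/((-2701*I*√2701)) = 6331280*(I*√2701/7295401) = 6331280*I*√2701/7295401 ≈ 45.103*I)
1/(G - 1787180) = 1/(6331280*I*√2701/7295401 - 1787180) = 1/(-1787180 + 6331280*I*√2701/7295401)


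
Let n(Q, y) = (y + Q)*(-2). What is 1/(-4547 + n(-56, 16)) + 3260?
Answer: 14562419/4467 ≈ 3260.0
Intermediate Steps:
n(Q, y) = -2*Q - 2*y (n(Q, y) = (Q + y)*(-2) = -2*Q - 2*y)
1/(-4547 + n(-56, 16)) + 3260 = 1/(-4547 + (-2*(-56) - 2*16)) + 3260 = 1/(-4547 + (112 - 32)) + 3260 = 1/(-4547 + 80) + 3260 = 1/(-4467) + 3260 = -1/4467 + 3260 = 14562419/4467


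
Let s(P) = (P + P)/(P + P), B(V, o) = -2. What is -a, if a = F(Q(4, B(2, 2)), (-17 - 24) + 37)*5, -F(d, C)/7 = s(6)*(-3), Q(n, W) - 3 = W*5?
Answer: -105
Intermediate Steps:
Q(n, W) = 3 + 5*W (Q(n, W) = 3 + W*5 = 3 + 5*W)
s(P) = 1 (s(P) = (2*P)/((2*P)) = (2*P)*(1/(2*P)) = 1)
F(d, C) = 21 (F(d, C) = -7*(-3) = 21)
a = 105 (a = 21*5 = 105)
-a = -1*105 = -105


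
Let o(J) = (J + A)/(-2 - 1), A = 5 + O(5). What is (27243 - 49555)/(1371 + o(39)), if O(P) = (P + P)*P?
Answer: -66936/4019 ≈ -16.655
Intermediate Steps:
O(P) = 2*P² (O(P) = (2*P)*P = 2*P²)
A = 55 (A = 5 + 2*5² = 5 + 2*25 = 5 + 50 = 55)
o(J) = -55/3 - J/3 (o(J) = (J + 55)/(-2 - 1) = (55 + J)/(-3) = -(55 + J)/3 = -55/3 - J/3)
(27243 - 49555)/(1371 + o(39)) = (27243 - 49555)/(1371 + (-55/3 - ⅓*39)) = -22312/(1371 + (-55/3 - 13)) = -22312/(1371 - 94/3) = -22312/4019/3 = -22312*3/4019 = -66936/4019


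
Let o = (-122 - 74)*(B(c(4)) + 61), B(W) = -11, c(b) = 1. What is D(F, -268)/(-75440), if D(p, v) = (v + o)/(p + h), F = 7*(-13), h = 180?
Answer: 2517/1678540 ≈ 0.0014995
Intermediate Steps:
o = -9800 (o = (-122 - 74)*(-11 + 61) = -196*50 = -9800)
F = -91
D(p, v) = (-9800 + v)/(180 + p) (D(p, v) = (v - 9800)/(p + 180) = (-9800 + v)/(180 + p))
D(F, -268)/(-75440) = ((-9800 - 268)/(180 - 91))/(-75440) = (-10068/89)*(-1/75440) = ((1/89)*(-10068))*(-1/75440) = -10068/89*(-1/75440) = 2517/1678540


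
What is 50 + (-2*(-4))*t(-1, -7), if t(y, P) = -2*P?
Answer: 162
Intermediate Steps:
50 + (-2*(-4))*t(-1, -7) = 50 + (-2*(-4))*(-2*(-7)) = 50 + 8*14 = 50 + 112 = 162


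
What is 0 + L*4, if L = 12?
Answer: 48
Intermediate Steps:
0 + L*4 = 0 + 12*4 = 0 + 48 = 48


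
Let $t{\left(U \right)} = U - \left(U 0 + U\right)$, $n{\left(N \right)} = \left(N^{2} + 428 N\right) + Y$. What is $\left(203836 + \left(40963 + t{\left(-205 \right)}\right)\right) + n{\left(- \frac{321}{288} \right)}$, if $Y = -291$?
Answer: $\frac{2249000761}{9216} \approx 2.4403 \cdot 10^{5}$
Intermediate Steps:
$n{\left(N \right)} = -291 + N^{2} + 428 N$ ($n{\left(N \right)} = \left(N^{2} + 428 N\right) - 291 = -291 + N^{2} + 428 N$)
$t{\left(U \right)} = 0$ ($t{\left(U \right)} = U - \left(0 + U\right) = U - U = 0$)
$\left(203836 + \left(40963 + t{\left(-205 \right)}\right)\right) + n{\left(- \frac{321}{288} \right)} = \left(203836 + \left(40963 + 0\right)\right) + \left(-291 + \left(- \frac{321}{288}\right)^{2} + 428 \left(- \frac{321}{288}\right)\right) = \left(203836 + 40963\right) + \left(-291 + \left(\left(-321\right) \frac{1}{288}\right)^{2} + 428 \left(\left(-321\right) \frac{1}{288}\right)\right) = 244799 + \left(-291 + \left(- \frac{107}{96}\right)^{2} + 428 \left(- \frac{107}{96}\right)\right) = 244799 - \frac{7066823}{9216} = \frac{2249000761}{9216}$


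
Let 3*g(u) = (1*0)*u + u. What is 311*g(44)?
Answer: 13684/3 ≈ 4561.3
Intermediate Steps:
g(u) = u/3 (g(u) = ((1*0)*u + u)/3 = (0*u + u)/3 = (0 + u)/3 = u/3)
311*g(44) = 311*((1/3)*44) = 311*(44/3) = 13684/3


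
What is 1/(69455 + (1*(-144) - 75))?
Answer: 1/69236 ≈ 1.4443e-5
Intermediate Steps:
1/(69455 + (1*(-144) - 75)) = 1/(69455 + (-144 - 75)) = 1/(69455 - 219) = 1/69236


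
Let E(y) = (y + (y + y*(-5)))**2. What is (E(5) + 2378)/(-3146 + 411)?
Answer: -2603/2735 ≈ -0.95174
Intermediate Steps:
E(y) = 9*y**2 (E(y) = (y + (y - 5*y))**2 = (y - 4*y)**2 = (-3*y)**2 = 9*y**2)
(E(5) + 2378)/(-3146 + 411) = (9*5**2 + 2378)/(-3146 + 411) = (9*25 + 2378)/(-2735) = (225 + 2378)*(-1/2735) = 2603*(-1/2735) = -2603/2735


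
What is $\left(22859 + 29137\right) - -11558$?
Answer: $63554$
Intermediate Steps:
$\left(22859 + 29137\right) - -11558 = 51996 + \left(-1442 + 13000\right) = 51996 + 11558 = 63554$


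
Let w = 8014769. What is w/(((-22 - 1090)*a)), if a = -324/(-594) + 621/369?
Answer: -3614660819/1117560 ≈ -3234.4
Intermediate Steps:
a = 1005/451 (a = -324*(-1/594) + 621*(1/369) = 6/11 + 69/41 = 1005/451 ≈ 2.2284)
w/(((-22 - 1090)*a)) = 8014769/(((-22 - 1090)*(1005/451))) = 8014769/((-1112*1005/451)) = 8014769/(-1117560/451) = 8014769*(-451/1117560) = -3614660819/1117560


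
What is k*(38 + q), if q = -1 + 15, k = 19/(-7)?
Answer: -988/7 ≈ -141.14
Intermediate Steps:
k = -19/7 (k = 19*(-⅐) = -19/7 ≈ -2.7143)
q = 14
k*(38 + q) = -19*(38 + 14)/7 = -19/7*52 = -988/7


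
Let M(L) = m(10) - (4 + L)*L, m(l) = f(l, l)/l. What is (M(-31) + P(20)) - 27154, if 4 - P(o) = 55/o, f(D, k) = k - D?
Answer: -111959/4 ≈ -27990.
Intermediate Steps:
P(o) = 4 - 55/o
m(l) = 0 (m(l) = (l - l)/l = 0/l = 0)
M(L) = -L*(4 + L) (M(L) = 0 - (4 + L)*L = 0 - L*(4 + L) = -L*(4 + L))
(M(-31) + P(20)) - 27154 = (-31*(-4 - 1*(-31)) + (4 - 55/20)) - 27154 = (-31*(-4 + 31) + (4 - 55*1/20)) - 27154 = (-31*27 + (4 - 11/4)) - 27154 = (-837 + 5/4) - 27154 = -3343/4 - 27154 = -111959/4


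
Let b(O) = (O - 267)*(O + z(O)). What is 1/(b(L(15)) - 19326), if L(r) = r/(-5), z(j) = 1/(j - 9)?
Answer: -2/36987 ≈ -5.4073e-5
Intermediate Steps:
z(j) = 1/(-9 + j)
L(r) = -r/5 (L(r) = r*(-⅕) = -r/5)
b(O) = (-267 + O)*(O + 1/(-9 + O)) (b(O) = (O - 267)*(O + 1/(-9 + O)) = (-267 + O)*(O + 1/(-9 + O)))
1/(b(L(15)) - 19326) = 1/((-267 - ⅕*15 + (-⅕*15)*(-267 - ⅕*15)*(-9 - ⅕*15))/(-9 - ⅕*15) - 19326) = 1/((-267 - 3 - 3*(-267 - 3)*(-9 - 3))/(-9 - 3) - 19326) = 1/((-267 - 3 - 3*(-270)*(-12))/(-12) - 19326) = 1/(-(-267 - 3 - 9720)/12 - 19326) = 1/(-1/12*(-9990) - 19326) = 1/(1665/2 - 19326) = 1/(-36987/2) = -2/36987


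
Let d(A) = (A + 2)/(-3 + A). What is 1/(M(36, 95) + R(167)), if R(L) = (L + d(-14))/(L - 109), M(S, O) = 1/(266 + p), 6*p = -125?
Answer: 1450406/4199737 ≈ 0.34536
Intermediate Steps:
p = -125/6 (p = (⅙)*(-125) = -125/6 ≈ -20.833)
d(A) = (2 + A)/(-3 + A)
M(S, O) = 6/1471 (M(S, O) = 1/(266 - 125/6) = 1/(1471/6) = 6/1471)
R(L) = (12/17 + L)/(-109 + L) (R(L) = (L + (2 - 14)/(-3 - 14))/(L - 109) = (L - 12/(-17))/(-109 + L) = (L - 1/17*(-12))/(-109 + L) = (L + 12/17)/(-109 + L) = (12/17 + L)/(-109 + L))
1/(M(36, 95) + R(167)) = 1/(6/1471 + (12/17 + 167)/(-109 + 167)) = 1/(6/1471 + (2851/17)/58) = 1/(6/1471 + (1/58)*(2851/17)) = 1/(6/1471 + 2851/986) = 1/(4199737/1450406) = 1450406/4199737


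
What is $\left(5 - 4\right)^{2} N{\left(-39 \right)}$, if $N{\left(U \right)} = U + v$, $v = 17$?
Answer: $-22$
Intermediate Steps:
$N{\left(U \right)} = 17 + U$ ($N{\left(U \right)} = U + 17 = 17 + U$)
$\left(5 - 4\right)^{2} N{\left(-39 \right)} = \left(5 - 4\right)^{2} \left(17 - 39\right) = 1^{2} \left(-22\right) = 1 \left(-22\right) = -22$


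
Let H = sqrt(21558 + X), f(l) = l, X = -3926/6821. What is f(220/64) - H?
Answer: 55/16 - 2*sqrt(250745403158)/6821 ≈ -143.39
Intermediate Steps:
X = -3926/6821 (X = -3926*1/6821 = -3926/6821 ≈ -0.57558)
H = 2*sqrt(250745403158)/6821 (H = sqrt(21558 - 3926/6821) = sqrt(147043192/6821) = 2*sqrt(250745403158)/6821 ≈ 146.82)
f(220/64) - H = 220/64 - 2*sqrt(250745403158)/6821 = 220*(1/64) - 2*sqrt(250745403158)/6821 = 55/16 - 2*sqrt(250745403158)/6821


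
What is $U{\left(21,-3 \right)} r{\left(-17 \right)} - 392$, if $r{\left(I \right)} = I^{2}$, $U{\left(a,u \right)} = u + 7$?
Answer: $764$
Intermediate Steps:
$U{\left(a,u \right)} = 7 + u$
$U{\left(21,-3 \right)} r{\left(-17 \right)} - 392 = \left(7 - 3\right) \left(-17\right)^{2} - 392 = 4 \cdot 289 - 392 = 1156 - 392 = 764$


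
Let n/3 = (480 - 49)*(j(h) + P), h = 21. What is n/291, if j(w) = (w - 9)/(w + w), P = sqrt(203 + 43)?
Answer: 862/679 + 431*sqrt(246)/97 ≈ 70.960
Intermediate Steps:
P = sqrt(246) ≈ 15.684
j(w) = (-9 + w)/(2*w) (j(w) = (-9 + w)/((2*w)) = (-9 + w)*(1/(2*w)) = (-9 + w)/(2*w))
n = 2586/7 + 1293*sqrt(246) (n = 3*((480 - 49)*((1/2)*(-9 + 21)/21 + sqrt(246))) = 3*(431*((1/2)*(1/21)*12 + sqrt(246))) = 3*(431*(2/7 + sqrt(246))) = 3*(862/7 + 431*sqrt(246)) = 2586/7 + 1293*sqrt(246) ≈ 20649.)
n/291 = (2586/7 + 1293*sqrt(246))/291 = (2586/7 + 1293*sqrt(246))*(1/291) = 862/679 + 431*sqrt(246)/97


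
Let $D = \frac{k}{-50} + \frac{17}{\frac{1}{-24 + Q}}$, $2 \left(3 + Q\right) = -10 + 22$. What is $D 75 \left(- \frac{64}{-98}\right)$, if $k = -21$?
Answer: $- \frac{122256}{7} \approx -17465.0$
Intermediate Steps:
$Q = 3$ ($Q = -3 + \frac{-10 + 22}{2} = -3 + \frac{1}{2} \cdot 12 = -3 + 6 = 3$)
$D = - \frac{17829}{50}$ ($D = - \frac{21}{-50} + \frac{17}{\frac{1}{-24 + 3}} = \left(-21\right) \left(- \frac{1}{50}\right) + \frac{17}{\frac{1}{-21}} = \frac{21}{50} + \frac{17}{- \frac{1}{21}} = \frac{21}{50} + 17 \left(-21\right) = \frac{21}{50} - 357 = - \frac{17829}{50} \approx -356.58$)
$D 75 \left(- \frac{64}{-98}\right) = \left(- \frac{17829}{50}\right) 75 \left(- \frac{64}{-98}\right) = - \frac{53487 \left(\left(-64\right) \left(- \frac{1}{98}\right)\right)}{2} = \left(- \frac{53487}{2}\right) \frac{32}{49} = - \frac{122256}{7}$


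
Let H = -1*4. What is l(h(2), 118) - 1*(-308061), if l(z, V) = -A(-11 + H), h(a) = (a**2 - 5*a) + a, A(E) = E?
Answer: 308076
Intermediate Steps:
H = -4
h(a) = a**2 - 4*a
l(z, V) = 15 (l(z, V) = -(-11 - 4) = -1*(-15) = 15)
l(h(2), 118) - 1*(-308061) = 15 - 1*(-308061) = 15 + 308061 = 308076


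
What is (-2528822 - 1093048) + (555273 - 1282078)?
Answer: -4348675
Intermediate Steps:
(-2528822 - 1093048) + (555273 - 1282078) = -3621870 - 726805 = -4348675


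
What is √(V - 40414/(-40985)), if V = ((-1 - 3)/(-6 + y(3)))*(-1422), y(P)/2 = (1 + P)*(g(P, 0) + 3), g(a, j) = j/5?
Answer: √532463758890/40985 ≈ 17.804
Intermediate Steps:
g(a, j) = j/5 (g(a, j) = j*(⅕) = j/5)
y(P) = 6 + 6*P (y(P) = 2*((1 + P)*((⅕)*0 + 3)) = 2*((1 + P)*(0 + 3)) = 2*((1 + P)*3) = 2*(3 + 3*P) = 6 + 6*P)
V = 316 (V = ((-1 - 3)/(-6 + (6 + 6*3)))*(-1422) = -4/(-6 + (6 + 18))*(-1422) = -4/(-6 + 24)*(-1422) = -4/18*(-1422) = -4*1/18*(-1422) = -2/9*(-1422) = 316)
√(V - 40414/(-40985)) = √(316 - 40414/(-40985)) = √(316 - 40414*(-1/40985)) = √(316 + 40414/40985) = √(12991674/40985) = √532463758890/40985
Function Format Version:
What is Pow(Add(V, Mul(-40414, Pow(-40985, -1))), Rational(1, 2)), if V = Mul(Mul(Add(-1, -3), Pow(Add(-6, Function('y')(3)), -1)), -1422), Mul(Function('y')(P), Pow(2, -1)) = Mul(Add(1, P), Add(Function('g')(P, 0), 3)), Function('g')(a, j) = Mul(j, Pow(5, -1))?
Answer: Mul(Rational(1, 40985), Pow(532463758890, Rational(1, 2))) ≈ 17.804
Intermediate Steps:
Function('g')(a, j) = Mul(Rational(1, 5), j) (Function('g')(a, j) = Mul(j, Rational(1, 5)) = Mul(Rational(1, 5), j))
Function('y')(P) = Add(6, Mul(6, P)) (Function('y')(P) = Mul(2, Mul(Add(1, P), Add(Mul(Rational(1, 5), 0), 3))) = Mul(2, Mul(Add(1, P), Add(0, 3))) = Mul(2, Mul(Add(1, P), 3)) = Mul(2, Add(3, Mul(3, P))) = Add(6, Mul(6, P)))
V = 316 (V = Mul(Mul(Add(-1, -3), Pow(Add(-6, Add(6, Mul(6, 3))), -1)), -1422) = Mul(Mul(-4, Pow(Add(-6, Add(6, 18)), -1)), -1422) = Mul(Mul(-4, Pow(Add(-6, 24), -1)), -1422) = Mul(Mul(-4, Pow(18, -1)), -1422) = Mul(Mul(-4, Rational(1, 18)), -1422) = Mul(Rational(-2, 9), -1422) = 316)
Pow(Add(V, Mul(-40414, Pow(-40985, -1))), Rational(1, 2)) = Pow(Add(316, Mul(-40414, Pow(-40985, -1))), Rational(1, 2)) = Pow(Add(316, Mul(-40414, Rational(-1, 40985))), Rational(1, 2)) = Pow(Add(316, Rational(40414, 40985)), Rational(1, 2)) = Pow(Rational(12991674, 40985), Rational(1, 2)) = Mul(Rational(1, 40985), Pow(532463758890, Rational(1, 2)))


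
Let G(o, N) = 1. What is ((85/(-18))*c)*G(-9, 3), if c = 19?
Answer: -1615/18 ≈ -89.722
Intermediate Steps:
((85/(-18))*c)*G(-9, 3) = ((85/(-18))*19)*1 = ((85*(-1/18))*19)*1 = -85/18*19*1 = -1615/18*1 = -1615/18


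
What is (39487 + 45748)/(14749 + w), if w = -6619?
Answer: 17047/1626 ≈ 10.484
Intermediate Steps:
(39487 + 45748)/(14749 + w) = (39487 + 45748)/(14749 - 6619) = 85235/8130 = 85235*(1/8130) = 17047/1626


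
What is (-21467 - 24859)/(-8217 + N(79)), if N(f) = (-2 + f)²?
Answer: 23163/1144 ≈ 20.247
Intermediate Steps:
(-21467 - 24859)/(-8217 + N(79)) = (-21467 - 24859)/(-8217 + (-2 + 79)²) = -46326/(-8217 + 77²) = -46326/(-8217 + 5929) = -46326/(-2288) = -46326*(-1/2288) = 23163/1144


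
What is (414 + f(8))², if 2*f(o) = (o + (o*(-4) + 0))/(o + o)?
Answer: 2732409/16 ≈ 1.7078e+5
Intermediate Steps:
f(o) = -¾ (f(o) = ((o + (o*(-4) + 0))/(o + o))/2 = ((o + (-4*o + 0))/((2*o)))/2 = ((o - 4*o)*(1/(2*o)))/2 = ((-3*o)*(1/(2*o)))/2 = (½)*(-3/2) = -¾)
(414 + f(8))² = (414 - ¾)² = (1653/4)² = 2732409/16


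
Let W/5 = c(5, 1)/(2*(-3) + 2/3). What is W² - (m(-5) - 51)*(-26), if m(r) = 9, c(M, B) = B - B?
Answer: -1092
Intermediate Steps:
c(M, B) = 0
W = 0 (W = 5*(0/(2*(-3) + 2/3)) = 5*(0/(-6 + 2*(⅓))) = 5*(0/(-6 + ⅔)) = 5*(0/(-16/3)) = 5*(0*(-3/16)) = 5*0 = 0)
W² - (m(-5) - 51)*(-26) = 0² - (9 - 51)*(-26) = 0 - (-42)*(-26) = 0 - 1*1092 = 0 - 1092 = -1092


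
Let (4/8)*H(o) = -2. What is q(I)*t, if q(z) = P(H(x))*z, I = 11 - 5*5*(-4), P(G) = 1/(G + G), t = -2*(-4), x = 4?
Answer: -111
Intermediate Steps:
H(o) = -4 (H(o) = 2*(-2) = -4)
t = 8
P(G) = 1/(2*G)
I = 111 (I = 11 - 25*(-4) = 11 + 100 = 111)
q(z) = -z/8 (q(z) = ((½)/(-4))*z = ((½)*(-¼))*z = -z/8)
q(I)*t = -⅛*111*8 = -111/8*8 = -111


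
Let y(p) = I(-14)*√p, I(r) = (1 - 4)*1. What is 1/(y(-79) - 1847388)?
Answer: I/(3*(√79 - 615796*I)) ≈ -5.413e-7 + 7.813e-12*I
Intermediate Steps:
I(r) = -3 (I(r) = -3*1 = -3)
y(p) = -3*√p
1/(y(-79) - 1847388) = 1/(-3*I*√79 - 1847388) = 1/(-1847388 - 3*I*√79)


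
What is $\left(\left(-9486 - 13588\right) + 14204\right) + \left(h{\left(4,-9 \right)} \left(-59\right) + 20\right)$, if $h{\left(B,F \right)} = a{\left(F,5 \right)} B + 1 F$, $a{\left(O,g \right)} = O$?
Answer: $-6195$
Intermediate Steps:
$h{\left(B,F \right)} = F + B F$ ($h{\left(B,F \right)} = F B + 1 F = B F + F = F + B F$)
$\left(\left(-9486 - 13588\right) + 14204\right) + \left(h{\left(4,-9 \right)} \left(-59\right) + 20\right) = \left(\left(-9486 - 13588\right) + 14204\right) + \left(- 9 \left(1 + 4\right) \left(-59\right) + 20\right) = \left(\left(-9486 - 13588\right) + 14204\right) + \left(\left(-9\right) 5 \left(-59\right) + 20\right) = \left(-23074 + 14204\right) + \left(\left(-45\right) \left(-59\right) + 20\right) = -8870 + \left(2655 + 20\right) = -8870 + 2675 = -6195$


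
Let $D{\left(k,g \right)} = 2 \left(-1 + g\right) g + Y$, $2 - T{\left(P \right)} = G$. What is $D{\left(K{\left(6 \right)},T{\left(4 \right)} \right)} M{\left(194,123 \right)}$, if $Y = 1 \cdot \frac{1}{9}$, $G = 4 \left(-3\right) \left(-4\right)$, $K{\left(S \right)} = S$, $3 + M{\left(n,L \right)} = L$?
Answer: $\frac{1556680}{3} \approx 5.1889 \cdot 10^{5}$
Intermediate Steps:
$M{\left(n,L \right)} = -3 + L$
$G = 48$ ($G = \left(-12\right) \left(-4\right) = 48$)
$Y = \frac{1}{9}$ ($Y = 1 \cdot \frac{1}{9} = \frac{1}{9} \approx 0.11111$)
$T{\left(P \right)} = -46$ ($T{\left(P \right)} = 2 - 48 = -46$)
$D{\left(k,g \right)} = \frac{1}{9} + g \left(-2 + 2 g\right)$ ($D{\left(k,g \right)} = 2 \left(-1 + g\right) g + \frac{1}{9} = \left(-2 + 2 g\right) g + \frac{1}{9} = g \left(-2 + 2 g\right) + \frac{1}{9} = \frac{1}{9} + g \left(-2 + 2 g\right)$)
$D{\left(K{\left(6 \right)},T{\left(4 \right)} \right)} M{\left(194,123 \right)} = \left(\frac{1}{9} - -92 + 2 \left(-46\right)^{2}\right) \left(-3 + 123\right) = \left(\frac{1}{9} + 92 + 2 \cdot 2116\right) 120 = \left(\frac{1}{9} + 92 + 4232\right) 120 = \frac{38917}{9} \cdot 120 = \frac{1556680}{3}$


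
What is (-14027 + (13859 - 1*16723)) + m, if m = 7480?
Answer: -9411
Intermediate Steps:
(-14027 + (13859 - 1*16723)) + m = (-14027 + (13859 - 1*16723)) + 7480 = (-14027 + (13859 - 16723)) + 7480 = (-14027 - 2864) + 7480 = -16891 + 7480 = -9411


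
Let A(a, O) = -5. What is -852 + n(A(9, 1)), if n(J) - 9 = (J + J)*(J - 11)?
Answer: -683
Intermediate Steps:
n(J) = 9 + 2*J*(-11 + J) (n(J) = 9 + (J + J)*(J - 11) = 9 + (2*J)*(-11 + J) = 9 + 2*J*(-11 + J))
-852 + n(A(9, 1)) = -852 + (9 - 22*(-5) + 2*(-5)²) = -852 + (9 + 110 + 2*25) = -852 + (9 + 110 + 50) = -852 + 169 = -683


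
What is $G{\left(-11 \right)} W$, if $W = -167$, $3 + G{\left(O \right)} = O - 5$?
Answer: $3173$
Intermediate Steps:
$G{\left(O \right)} = -8 + O$ ($G{\left(O \right)} = -3 + \left(O - 5\right) = -3 + \left(-5 + O\right) = -8 + O$)
$G{\left(-11 \right)} W = \left(-8 - 11\right) \left(-167\right) = \left(-19\right) \left(-167\right) = 3173$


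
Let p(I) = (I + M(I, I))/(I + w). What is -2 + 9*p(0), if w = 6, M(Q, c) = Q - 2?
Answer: -5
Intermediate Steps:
M(Q, c) = -2 + Q
p(I) = (-2 + 2*I)/(6 + I) (p(I) = (I + (-2 + I))/(I + 6) = (-2 + 2*I)/(6 + I))
-2 + 9*p(0) = -2 + 9*(2*(-1 + 0)/(6 + 0)) = -2 + 9*(2*(-1)/6) = -2 + 9*(2*(⅙)*(-1)) = -2 + 9*(-⅓) = -2 - 3 = -5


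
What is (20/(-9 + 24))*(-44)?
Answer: -176/3 ≈ -58.667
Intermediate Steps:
(20/(-9 + 24))*(-44) = (20/15)*(-44) = ((1/15)*20)*(-44) = (4/3)*(-44) = -176/3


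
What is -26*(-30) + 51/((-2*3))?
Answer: 1543/2 ≈ 771.50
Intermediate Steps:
-26*(-30) + 51/((-2*3)) = 780 + 51/(-6) = 780 + 51*(-⅙) = 780 - 17/2 = 1543/2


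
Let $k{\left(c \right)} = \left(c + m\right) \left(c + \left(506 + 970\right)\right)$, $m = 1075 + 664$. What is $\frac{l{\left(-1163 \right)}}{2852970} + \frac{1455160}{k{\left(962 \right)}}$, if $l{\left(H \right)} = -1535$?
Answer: $\frac{414141979187}{1878691586286} \approx 0.22044$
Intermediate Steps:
$m = 1739$
$k{\left(c \right)} = \left(1476 + c\right) \left(1739 + c\right)$ ($k{\left(c \right)} = \left(c + 1739\right) \left(c + \left(506 + 970\right)\right) = \left(1739 + c\right) \left(c + 1476\right) = \left(1739 + c\right) \left(1476 + c\right) = \left(1476 + c\right) \left(1739 + c\right)$)
$\frac{l{\left(-1163 \right)}}{2852970} + \frac{1455160}{k{\left(962 \right)}} = - \frac{1535}{2852970} + \frac{1455160}{2566764 + 962^{2} + 3215 \cdot 962} = \left(-1535\right) \frac{1}{2852970} + \frac{1455160}{2566764 + 925444 + 3092830} = - \frac{307}{570594} + \frac{1455160}{6585038} = - \frac{307}{570594} + 1455160 \cdot \frac{1}{6585038} = - \frac{307}{570594} + \frac{727580}{3292519} = \frac{414141979187}{1878691586286}$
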